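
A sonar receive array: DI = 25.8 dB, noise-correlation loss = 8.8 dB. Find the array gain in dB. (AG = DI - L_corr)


17.0 dB


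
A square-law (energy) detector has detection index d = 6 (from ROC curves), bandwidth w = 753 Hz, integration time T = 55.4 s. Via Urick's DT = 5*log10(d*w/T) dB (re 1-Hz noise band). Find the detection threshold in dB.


DT = 5*log10(d*w/T) = 5*log10(6 * 753 / 55.4) = 5*log10(81.55) = 9.56

9.56 dB


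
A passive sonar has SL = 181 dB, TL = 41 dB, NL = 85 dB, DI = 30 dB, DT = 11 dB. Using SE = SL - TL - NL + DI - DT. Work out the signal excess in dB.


SE = SL - TL - NL + DI - DT = 181 - 41 - 85 + 30 - 11 = 74

74 dB


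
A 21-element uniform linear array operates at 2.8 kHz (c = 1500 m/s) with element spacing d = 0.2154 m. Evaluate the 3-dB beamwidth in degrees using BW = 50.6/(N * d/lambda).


Step 1: lambda = 1500/2800 = 0.53571 m
Step 2: d/lambda = 0.2154/0.53571 = 0.4021
Step 3: BW = 50.6/(N * d/lambda) = 50.6/(21 * 0.4021) = 5.99

5.99 deg


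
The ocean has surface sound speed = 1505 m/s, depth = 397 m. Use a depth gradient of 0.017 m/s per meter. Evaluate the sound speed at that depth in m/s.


1511.749 m/s


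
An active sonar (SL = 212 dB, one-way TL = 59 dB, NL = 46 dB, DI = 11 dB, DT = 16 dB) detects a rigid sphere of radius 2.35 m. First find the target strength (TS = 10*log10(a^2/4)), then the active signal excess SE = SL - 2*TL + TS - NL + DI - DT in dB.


Step 1: TS = 10*log10(2.35^2/4) = 1.4 dB
Step 2: SE = SL - 2*TL + TS - NL + DI - DT = 212 - 2*59 + (1.4) - 46 + 11 - 16 = 44.4

44.4 dB


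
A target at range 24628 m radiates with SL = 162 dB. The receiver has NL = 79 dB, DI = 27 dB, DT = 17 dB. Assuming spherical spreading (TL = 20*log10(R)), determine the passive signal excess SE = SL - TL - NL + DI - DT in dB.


Step 1: TL = 20*log10(24628) = 87.83 dB
Step 2: SE = 162 - 87.83 - 79 + 27 - 17 = 5.17

5.17 dB


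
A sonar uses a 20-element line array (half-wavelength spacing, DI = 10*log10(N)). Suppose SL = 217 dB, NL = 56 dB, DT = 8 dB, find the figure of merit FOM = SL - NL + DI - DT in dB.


Step 1: DI = 10*log10(20) = 13.01 dB
Step 2: FOM = SL - NL + DI - DT = 217 - 56 + 13.01 - 8 = 166.01

166.01 dB


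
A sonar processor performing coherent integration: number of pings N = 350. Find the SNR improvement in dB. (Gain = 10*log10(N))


25.44 dB


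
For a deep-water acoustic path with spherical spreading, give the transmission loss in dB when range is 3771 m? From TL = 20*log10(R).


TL = 20*log10(3771) = 71.53

71.53 dB


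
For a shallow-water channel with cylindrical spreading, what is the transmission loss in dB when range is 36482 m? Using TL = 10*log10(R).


TL = 10*log10(36482) = 45.62

45.62 dB


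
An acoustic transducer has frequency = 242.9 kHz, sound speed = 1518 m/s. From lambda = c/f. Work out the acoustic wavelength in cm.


lambda = c/f = 1518 / 242900 = 0.0062 m = 0.62 cm

0.62 cm


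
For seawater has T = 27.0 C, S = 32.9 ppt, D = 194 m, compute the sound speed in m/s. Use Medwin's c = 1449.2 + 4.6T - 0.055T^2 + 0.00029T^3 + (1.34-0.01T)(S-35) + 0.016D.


c = 1449.2 + 4.6*27.0 - 0.055*27.0^2 + 0.00029*27.0^3 + (1.34 - 0.01*27.0)*(32.9 - 35) + 0.016*194 = 1539.87

1539.87 m/s


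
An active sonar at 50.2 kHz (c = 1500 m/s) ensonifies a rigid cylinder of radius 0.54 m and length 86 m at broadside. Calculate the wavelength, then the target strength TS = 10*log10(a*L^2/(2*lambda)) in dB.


Step 1: lambda = c/f = 1500/50200 = 0.02988 m
Step 2: TS = 10*log10(a*L^2/(2*lambda)) = 10*log10(0.54*86^2/(2*0.02988)) = 48.25

48.25 dB


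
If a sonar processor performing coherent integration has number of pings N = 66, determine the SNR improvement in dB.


18.2 dB


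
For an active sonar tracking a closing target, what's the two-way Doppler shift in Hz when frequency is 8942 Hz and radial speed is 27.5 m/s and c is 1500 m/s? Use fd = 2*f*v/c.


327.87 Hz


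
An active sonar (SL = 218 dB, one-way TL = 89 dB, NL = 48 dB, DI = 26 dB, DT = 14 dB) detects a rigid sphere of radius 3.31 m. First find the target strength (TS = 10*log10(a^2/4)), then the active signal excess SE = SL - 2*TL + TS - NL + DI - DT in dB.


Step 1: TS = 10*log10(3.31^2/4) = 4.38 dB
Step 2: SE = SL - 2*TL + TS - NL + DI - DT = 218 - 2*89 + (4.38) - 48 + 26 - 14 = 8.38

8.38 dB


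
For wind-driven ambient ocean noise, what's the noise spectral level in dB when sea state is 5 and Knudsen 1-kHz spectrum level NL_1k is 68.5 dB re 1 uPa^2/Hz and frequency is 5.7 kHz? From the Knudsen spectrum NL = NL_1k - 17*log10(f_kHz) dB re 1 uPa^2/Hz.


55.65 dB


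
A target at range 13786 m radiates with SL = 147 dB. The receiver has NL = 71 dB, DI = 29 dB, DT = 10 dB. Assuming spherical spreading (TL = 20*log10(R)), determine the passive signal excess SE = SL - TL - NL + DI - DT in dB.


Step 1: TL = 20*log10(13786) = 82.79 dB
Step 2: SE = 147 - 82.79 - 71 + 29 - 10 = 12.21

12.21 dB


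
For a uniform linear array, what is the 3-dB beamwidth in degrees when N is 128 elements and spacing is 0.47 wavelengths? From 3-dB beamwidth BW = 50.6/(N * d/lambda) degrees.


BW = 50.6 / (128 * 0.47) = 50.6 / 60.16 = 0.84

0.84 deg


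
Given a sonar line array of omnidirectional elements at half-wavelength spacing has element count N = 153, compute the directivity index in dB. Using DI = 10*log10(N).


21.85 dB


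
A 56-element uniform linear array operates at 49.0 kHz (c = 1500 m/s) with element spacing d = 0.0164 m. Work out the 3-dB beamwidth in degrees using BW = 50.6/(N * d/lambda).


Step 1: lambda = 1500/49000 = 0.03061 m
Step 2: d/lambda = 0.0164/0.03061 = 0.5358
Step 3: BW = 50.6/(N * d/lambda) = 50.6/(56 * 0.5358) = 1.69

1.69 deg


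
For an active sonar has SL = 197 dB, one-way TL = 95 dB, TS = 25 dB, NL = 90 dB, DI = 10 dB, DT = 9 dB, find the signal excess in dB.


SE = SL - 2*TL + TS - NL + DI - DT = 197 - 2*95 + (25) - 90 + 10 - 9 = -57

-57 dB


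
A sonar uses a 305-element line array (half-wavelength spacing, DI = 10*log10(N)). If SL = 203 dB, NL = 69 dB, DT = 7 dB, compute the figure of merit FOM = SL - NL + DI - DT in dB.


Step 1: DI = 10*log10(305) = 24.84 dB
Step 2: FOM = SL - NL + DI - DT = 203 - 69 + 24.84 - 7 = 151.84

151.84 dB


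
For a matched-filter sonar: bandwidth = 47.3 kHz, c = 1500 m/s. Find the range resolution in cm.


1.59 cm


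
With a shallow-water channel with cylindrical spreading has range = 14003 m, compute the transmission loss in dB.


TL = 10*log10(14003) = 41.46

41.46 dB


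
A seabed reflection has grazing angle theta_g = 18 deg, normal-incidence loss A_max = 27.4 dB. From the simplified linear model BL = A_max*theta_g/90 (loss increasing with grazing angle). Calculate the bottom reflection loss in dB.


5.48 dB


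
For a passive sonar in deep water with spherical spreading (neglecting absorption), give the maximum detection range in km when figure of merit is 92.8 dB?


At max range FOM = TL, so 20*log10(R) = 92.8
R = 10^(92.8/20) = 43651.58 m = 43.65 km

43.65 km


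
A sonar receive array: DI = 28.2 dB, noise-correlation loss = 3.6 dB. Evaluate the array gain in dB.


24.6 dB


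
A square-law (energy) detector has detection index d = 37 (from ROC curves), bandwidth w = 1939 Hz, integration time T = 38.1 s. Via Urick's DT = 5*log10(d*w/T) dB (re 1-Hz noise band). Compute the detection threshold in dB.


DT = 5*log10(d*w/T) = 5*log10(37 * 1939 / 38.1) = 5*log10(1883.02) = 16.37

16.37 dB


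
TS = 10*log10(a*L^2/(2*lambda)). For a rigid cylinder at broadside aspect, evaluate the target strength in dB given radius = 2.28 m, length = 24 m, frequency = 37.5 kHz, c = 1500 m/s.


lambda = 1500/37500 = 0.04 m
TS = 10*log10(2.28*24^2/(2*0.04)) = 42.15

42.15 dB


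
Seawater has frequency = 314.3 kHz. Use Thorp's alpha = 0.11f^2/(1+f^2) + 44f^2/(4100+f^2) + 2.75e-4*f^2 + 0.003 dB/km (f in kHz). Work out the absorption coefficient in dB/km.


f^2 = 98784.49
alpha = 0.11*98784.49/(1+98784.49) + 44*98784.49/(4100+98784.49) + 2.75e-4*98784.49 + 0.003 = 69.525

69.525 dB/km


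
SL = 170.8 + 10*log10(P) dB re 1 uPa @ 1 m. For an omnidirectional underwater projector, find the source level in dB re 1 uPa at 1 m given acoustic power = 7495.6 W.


209.55 dB


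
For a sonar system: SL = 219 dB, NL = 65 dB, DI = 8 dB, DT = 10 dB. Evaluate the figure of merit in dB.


FOM = SL - NL + DI - DT = 219 - 65 + 8 - 10 = 152

152 dB


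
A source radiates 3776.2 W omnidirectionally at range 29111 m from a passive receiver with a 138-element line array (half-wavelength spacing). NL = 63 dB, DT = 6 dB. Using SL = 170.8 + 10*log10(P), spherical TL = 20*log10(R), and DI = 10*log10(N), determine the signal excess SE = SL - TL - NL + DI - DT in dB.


Step 1: SL = 170.8 + 10*log10(3776.2) = 206.57 dB
Step 2: TL = 20*log10(29111) = 89.28 dB
Step 3: DI = 10*log10(138) = 21.4 dB
Step 4: SE = SL - TL - NL + DI - DT = 206.57 - 89.28 - 63 + 21.4 - 6 = 69.69

69.69 dB


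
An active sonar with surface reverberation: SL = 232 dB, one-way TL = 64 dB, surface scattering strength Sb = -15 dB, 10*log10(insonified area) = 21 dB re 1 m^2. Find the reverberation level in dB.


RL = SL - 2*TL + Sb + 10*log10(A) = 232 - 2*64 + (-15) + 21 = 110

110 dB


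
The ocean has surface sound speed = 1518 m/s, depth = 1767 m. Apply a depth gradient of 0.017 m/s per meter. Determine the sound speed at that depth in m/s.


1548.039 m/s


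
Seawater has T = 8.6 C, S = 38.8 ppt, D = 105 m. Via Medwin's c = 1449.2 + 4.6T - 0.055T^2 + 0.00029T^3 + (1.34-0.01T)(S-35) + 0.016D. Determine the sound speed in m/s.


1491.32 m/s


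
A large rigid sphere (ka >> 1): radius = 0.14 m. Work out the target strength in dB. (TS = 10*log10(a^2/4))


-23.1 dB


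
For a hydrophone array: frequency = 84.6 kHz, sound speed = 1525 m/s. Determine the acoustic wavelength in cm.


1.8 cm


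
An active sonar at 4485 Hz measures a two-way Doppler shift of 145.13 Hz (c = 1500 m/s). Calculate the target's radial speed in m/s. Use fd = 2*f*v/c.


From fd = 2*f*v/c, v = c*fd/(2*f) = 1500 * 145.13 / (2*4485) = 24.27

24.27 m/s


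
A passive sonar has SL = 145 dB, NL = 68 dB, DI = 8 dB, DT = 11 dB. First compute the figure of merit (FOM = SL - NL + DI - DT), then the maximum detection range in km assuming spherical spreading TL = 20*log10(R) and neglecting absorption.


Step 1: FOM = SL - NL + DI - DT = 145 - 68 + 8 - 11 = 74 dB
Step 2: at max range FOM = TL = 20*log10(R), so R = 10^(74/20) = 5011.87 m = 5.01 km

5.01 km


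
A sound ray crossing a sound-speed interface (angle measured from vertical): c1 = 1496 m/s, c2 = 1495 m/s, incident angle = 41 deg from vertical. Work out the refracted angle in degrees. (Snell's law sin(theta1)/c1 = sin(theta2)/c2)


sin(theta2) = (c2/c1)*sin(theta1) = (1495/1496)*sin(41 deg) = 0.65562
theta2 = arcsin(0.65562) = 40.97

40.97 deg


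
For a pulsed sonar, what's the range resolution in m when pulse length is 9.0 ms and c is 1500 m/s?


6.75 m


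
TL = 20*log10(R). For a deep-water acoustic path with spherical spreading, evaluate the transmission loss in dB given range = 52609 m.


94.42 dB


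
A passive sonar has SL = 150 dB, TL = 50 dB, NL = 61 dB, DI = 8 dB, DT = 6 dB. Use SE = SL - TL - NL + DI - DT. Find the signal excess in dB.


41 dB


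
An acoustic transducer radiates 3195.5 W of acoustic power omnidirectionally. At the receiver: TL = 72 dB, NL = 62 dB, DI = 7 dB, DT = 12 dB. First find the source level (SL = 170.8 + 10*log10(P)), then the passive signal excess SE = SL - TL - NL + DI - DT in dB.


Step 1: SL = 170.8 + 10*log10(3195.5) = 205.85 dB
Step 2: SE = SL - TL - NL + DI - DT = 205.85 - 72 - 62 + 7 - 12 = 66.85

66.85 dB


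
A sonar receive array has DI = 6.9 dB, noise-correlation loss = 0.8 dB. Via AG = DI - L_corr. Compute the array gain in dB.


AG = DI - L_corr = 6.9 - 0.8 = 6.1

6.1 dB


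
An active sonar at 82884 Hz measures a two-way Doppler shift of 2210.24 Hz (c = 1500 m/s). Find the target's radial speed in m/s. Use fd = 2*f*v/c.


From fd = 2*f*v/c, v = c*fd/(2*f) = 1500 * 2210.24 / (2*82884) = 20.0

20.0 m/s


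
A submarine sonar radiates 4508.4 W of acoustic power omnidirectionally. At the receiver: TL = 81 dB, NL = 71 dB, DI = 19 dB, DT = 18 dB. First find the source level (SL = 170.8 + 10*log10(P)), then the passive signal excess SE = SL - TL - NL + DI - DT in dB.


Step 1: SL = 170.8 + 10*log10(4508.4) = 207.34 dB
Step 2: SE = SL - TL - NL + DI - DT = 207.34 - 81 - 71 + 19 - 18 = 56.34

56.34 dB


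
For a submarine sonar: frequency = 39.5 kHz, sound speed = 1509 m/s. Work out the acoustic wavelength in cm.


lambda = c/f = 1509 / 39500 = 0.0382 m = 3.82 cm

3.82 cm


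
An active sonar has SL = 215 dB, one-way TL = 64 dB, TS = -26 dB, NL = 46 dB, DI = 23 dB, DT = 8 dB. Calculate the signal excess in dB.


SE = SL - 2*TL + TS - NL + DI - DT = 215 - 2*64 + (-26) - 46 + 23 - 8 = 30

30 dB


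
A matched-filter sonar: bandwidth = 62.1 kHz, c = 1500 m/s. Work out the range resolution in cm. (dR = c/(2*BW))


1.21 cm


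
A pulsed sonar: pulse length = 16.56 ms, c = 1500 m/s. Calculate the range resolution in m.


dR = c*tau/2 = 1500 * 16.56e-3 / 2 = 12.42

12.42 m


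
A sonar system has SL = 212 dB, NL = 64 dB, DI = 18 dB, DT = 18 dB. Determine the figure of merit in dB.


148 dB


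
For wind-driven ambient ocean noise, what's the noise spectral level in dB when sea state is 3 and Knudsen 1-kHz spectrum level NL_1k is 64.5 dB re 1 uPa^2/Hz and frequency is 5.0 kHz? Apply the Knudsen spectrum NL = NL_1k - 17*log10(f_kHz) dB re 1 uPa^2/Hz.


NL = NL_1k - 17*log10(f_kHz) = 64.5 - 17*log10(5.0) = 64.5 - (11.88) = 52.62

52.62 dB


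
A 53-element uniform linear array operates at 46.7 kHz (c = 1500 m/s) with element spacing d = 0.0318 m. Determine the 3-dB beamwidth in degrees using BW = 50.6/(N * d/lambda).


Step 1: lambda = 1500/46700 = 0.03212 m
Step 2: d/lambda = 0.0318/0.03212 = 0.99
Step 3: BW = 50.6/(N * d/lambda) = 50.6/(53 * 0.99) = 0.96

0.96 deg


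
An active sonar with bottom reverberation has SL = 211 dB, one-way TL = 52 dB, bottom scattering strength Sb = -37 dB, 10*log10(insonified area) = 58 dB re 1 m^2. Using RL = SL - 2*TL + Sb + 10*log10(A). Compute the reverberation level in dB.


128 dB


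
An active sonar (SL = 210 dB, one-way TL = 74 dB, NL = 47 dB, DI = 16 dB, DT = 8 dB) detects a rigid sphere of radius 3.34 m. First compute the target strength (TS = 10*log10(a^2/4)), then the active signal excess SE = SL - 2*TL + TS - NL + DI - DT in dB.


Step 1: TS = 10*log10(3.34^2/4) = 4.45 dB
Step 2: SE = SL - 2*TL + TS - NL + DI - DT = 210 - 2*74 + (4.45) - 47 + 16 - 8 = 27.45

27.45 dB


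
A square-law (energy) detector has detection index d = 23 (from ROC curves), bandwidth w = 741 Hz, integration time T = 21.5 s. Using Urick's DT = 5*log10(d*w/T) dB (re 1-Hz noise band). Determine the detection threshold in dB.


DT = 5*log10(d*w/T) = 5*log10(23 * 741 / 21.5) = 5*log10(792.7) = 14.5

14.5 dB


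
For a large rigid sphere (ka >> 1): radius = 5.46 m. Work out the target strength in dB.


TS = 10*log10(5.46^2 / 4) = 10*log10(7.4529) = 8.72

8.72 dB


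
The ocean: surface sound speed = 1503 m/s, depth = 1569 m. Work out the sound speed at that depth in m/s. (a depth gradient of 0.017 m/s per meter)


c = 1503 + 0.017 * 1569 = 1529.673

1529.673 m/s


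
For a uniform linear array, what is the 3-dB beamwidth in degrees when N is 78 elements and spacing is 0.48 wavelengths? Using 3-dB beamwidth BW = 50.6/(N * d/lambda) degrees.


BW = 50.6 / (78 * 0.48) = 50.6 / 37.44 = 1.35

1.35 deg


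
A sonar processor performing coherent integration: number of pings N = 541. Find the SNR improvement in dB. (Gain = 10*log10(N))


Gain = 10*log10(541) = 27.33

27.33 dB


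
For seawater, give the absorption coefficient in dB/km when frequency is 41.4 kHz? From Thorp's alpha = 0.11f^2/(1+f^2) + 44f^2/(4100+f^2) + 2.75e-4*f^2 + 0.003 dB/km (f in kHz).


f^2 = 1713.96
alpha = 0.11*1713.96/(1+1713.96) + 44*1713.96/(4100+1713.96) + 2.75e-4*1713.96 + 0.003 = 13.556

13.556 dB/km


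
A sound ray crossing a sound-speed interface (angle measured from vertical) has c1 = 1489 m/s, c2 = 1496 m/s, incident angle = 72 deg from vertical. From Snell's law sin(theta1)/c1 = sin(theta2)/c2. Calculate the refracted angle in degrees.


sin(theta2) = (c2/c1)*sin(theta1) = (1496/1489)*sin(72 deg) = 0.95553
theta2 = arcsin(0.95553) = 72.85

72.85 deg


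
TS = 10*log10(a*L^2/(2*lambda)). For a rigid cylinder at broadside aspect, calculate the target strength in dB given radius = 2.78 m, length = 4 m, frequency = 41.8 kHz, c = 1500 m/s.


lambda = 1500/41800 = 0.03589 m
TS = 10*log10(2.78*4^2/(2*0.03589)) = 27.92

27.92 dB


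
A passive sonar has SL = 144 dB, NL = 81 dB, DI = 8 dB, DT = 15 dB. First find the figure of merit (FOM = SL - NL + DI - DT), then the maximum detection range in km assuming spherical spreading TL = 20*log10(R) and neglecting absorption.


Step 1: FOM = SL - NL + DI - DT = 144 - 81 + 8 - 15 = 56 dB
Step 2: at max range FOM = TL = 20*log10(R), so R = 10^(56/20) = 630.96 m = 0.63 km

0.63 km


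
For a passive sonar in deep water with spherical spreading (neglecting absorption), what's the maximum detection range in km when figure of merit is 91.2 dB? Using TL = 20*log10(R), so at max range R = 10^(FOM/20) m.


At max range FOM = TL, so 20*log10(R) = 91.2
R = 10^(91.2/20) = 36307.81 m = 36.31 km

36.31 km


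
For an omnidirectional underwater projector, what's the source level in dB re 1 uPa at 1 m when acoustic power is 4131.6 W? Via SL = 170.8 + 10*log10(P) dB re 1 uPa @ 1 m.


SL = 170.8 + 10*log10(4131.6) = 170.8 + 36.16 = 206.96

206.96 dB


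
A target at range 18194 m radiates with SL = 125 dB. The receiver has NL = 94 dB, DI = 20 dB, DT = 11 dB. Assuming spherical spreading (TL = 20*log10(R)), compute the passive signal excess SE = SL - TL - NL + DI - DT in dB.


Step 1: TL = 20*log10(18194) = 85.2 dB
Step 2: SE = 125 - 85.2 - 94 + 20 - 11 = -45.2

-45.2 dB


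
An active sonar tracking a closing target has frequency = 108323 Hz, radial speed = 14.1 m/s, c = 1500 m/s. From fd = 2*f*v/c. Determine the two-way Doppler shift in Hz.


fd = 2*f*v/c = 2 * 108323 * 14.1 / 1500 = 2036.47

2036.47 Hz


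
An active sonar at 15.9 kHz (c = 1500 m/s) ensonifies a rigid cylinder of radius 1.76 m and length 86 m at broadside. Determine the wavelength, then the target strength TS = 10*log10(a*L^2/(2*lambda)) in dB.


Step 1: lambda = c/f = 1500/15900 = 0.09434 m
Step 2: TS = 10*log10(a*L^2/(2*lambda)) = 10*log10(1.76*86^2/(2*0.09434)) = 48.39

48.39 dB


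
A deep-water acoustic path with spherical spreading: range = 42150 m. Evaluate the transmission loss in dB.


TL = 20*log10(42150) = 92.5

92.5 dB


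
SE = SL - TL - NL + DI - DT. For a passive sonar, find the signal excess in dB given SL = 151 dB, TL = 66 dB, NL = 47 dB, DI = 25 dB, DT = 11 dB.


SE = SL - TL - NL + DI - DT = 151 - 66 - 47 + 25 - 11 = 52

52 dB


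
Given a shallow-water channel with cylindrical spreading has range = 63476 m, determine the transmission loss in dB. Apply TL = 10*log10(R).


TL = 10*log10(63476) = 48.03

48.03 dB


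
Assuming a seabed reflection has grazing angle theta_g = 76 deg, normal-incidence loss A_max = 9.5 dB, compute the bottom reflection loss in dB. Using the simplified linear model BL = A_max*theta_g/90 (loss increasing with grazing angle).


8.02 dB


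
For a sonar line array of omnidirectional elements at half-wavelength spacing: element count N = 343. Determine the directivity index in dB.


25.35 dB


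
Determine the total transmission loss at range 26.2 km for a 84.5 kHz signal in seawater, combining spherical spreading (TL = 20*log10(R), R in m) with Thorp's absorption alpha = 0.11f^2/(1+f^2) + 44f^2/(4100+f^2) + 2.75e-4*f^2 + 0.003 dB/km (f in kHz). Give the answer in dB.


Step 1 (Thorp): alpha = 0.11*7140.25/(1+7140.25) + 44*7140.25/(4100+7140.25) + 2.75e-4*7140.25 + 0.003 = 30.0271 dB/km
Step 2: TL_spread = 20*log10(26200) = 88.37 dB
Step 3: TL_abs = alpha*R = 30.0271 * 26.2 = 786.71 dB
Step 4: TL_total = 88.37 + 786.71 = 875.08

875.08 dB


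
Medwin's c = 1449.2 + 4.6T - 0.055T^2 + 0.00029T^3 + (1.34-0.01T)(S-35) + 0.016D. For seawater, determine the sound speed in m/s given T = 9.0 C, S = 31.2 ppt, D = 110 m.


c = 1449.2 + 4.6*9.0 - 0.055*9.0^2 + 0.00029*9.0^3 + (1.34 - 0.01*9.0)*(31.2 - 35) + 0.016*110 = 1483.37

1483.37 m/s


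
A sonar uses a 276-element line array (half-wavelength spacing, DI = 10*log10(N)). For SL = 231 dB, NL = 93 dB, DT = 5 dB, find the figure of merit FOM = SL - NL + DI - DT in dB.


Step 1: DI = 10*log10(276) = 24.41 dB
Step 2: FOM = SL - NL + DI - DT = 231 - 93 + 24.41 - 5 = 157.41

157.41 dB


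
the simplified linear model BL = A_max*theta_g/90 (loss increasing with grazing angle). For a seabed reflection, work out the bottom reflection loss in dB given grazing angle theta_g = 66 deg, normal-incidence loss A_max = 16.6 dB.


BL = A_max * theta_g / 90 = 16.6 * 66 / 90 = 12.17

12.17 dB


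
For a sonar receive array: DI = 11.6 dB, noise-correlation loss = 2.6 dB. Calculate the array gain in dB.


AG = DI - L_corr = 11.6 - 2.6 = 9.0

9.0 dB


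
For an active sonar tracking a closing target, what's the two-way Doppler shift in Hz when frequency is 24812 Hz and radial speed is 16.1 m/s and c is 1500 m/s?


fd = 2*f*v/c = 2 * 24812 * 16.1 / 1500 = 532.63

532.63 Hz


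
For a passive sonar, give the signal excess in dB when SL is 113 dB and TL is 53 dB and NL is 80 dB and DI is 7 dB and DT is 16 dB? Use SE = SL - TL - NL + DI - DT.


SE = SL - TL - NL + DI - DT = 113 - 53 - 80 + 7 - 16 = -29

-29 dB


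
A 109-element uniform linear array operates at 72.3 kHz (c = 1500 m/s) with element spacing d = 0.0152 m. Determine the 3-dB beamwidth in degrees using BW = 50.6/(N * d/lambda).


Step 1: lambda = 1500/72300 = 0.02075 m
Step 2: d/lambda = 0.0152/0.02075 = 0.7325
Step 3: BW = 50.6/(N * d/lambda) = 50.6/(109 * 0.7325) = 0.63

0.63 deg


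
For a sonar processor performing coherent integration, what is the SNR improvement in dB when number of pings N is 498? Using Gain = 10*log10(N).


Gain = 10*log10(498) = 26.97

26.97 dB


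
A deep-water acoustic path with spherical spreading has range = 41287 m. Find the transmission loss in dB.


92.32 dB


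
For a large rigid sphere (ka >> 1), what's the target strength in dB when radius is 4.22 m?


6.49 dB


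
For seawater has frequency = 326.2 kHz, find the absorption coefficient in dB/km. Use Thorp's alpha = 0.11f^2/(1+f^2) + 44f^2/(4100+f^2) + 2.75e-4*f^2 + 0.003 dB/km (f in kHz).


f^2 = 106406.44
alpha = 0.11*106406.44/(1+106406.44) + 44*106406.44/(4100+106406.44) + 2.75e-4*106406.44 + 0.003 = 71.742

71.742 dB/km


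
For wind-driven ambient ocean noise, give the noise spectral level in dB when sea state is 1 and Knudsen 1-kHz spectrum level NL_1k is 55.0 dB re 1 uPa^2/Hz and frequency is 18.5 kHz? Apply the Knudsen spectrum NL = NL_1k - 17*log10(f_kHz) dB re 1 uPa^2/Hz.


33.46 dB


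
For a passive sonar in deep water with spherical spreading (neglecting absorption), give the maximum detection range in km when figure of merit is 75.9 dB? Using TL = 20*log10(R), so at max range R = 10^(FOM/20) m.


At max range FOM = TL, so 20*log10(R) = 75.9
R = 10^(75.9/20) = 6237.35 m = 6.24 km

6.24 km


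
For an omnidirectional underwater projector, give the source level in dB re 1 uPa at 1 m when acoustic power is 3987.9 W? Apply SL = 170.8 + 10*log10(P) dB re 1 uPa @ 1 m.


206.81 dB


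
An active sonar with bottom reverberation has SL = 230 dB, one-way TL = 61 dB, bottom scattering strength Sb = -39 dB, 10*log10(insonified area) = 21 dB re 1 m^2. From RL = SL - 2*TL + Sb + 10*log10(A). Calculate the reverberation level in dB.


RL = SL - 2*TL + Sb + 10*log10(A) = 230 - 2*61 + (-39) + 21 = 90

90 dB


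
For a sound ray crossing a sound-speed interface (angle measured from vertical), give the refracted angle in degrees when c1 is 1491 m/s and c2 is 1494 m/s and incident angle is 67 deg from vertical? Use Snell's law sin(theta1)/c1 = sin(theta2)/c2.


sin(theta2) = (c2/c1)*sin(theta1) = (1494/1491)*sin(67 deg) = 0.92236
theta2 = arcsin(0.92236) = 67.27

67.27 deg


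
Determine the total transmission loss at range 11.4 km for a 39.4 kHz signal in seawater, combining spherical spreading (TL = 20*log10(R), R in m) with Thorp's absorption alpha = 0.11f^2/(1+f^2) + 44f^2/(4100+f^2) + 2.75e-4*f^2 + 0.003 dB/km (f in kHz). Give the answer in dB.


225.05 dB


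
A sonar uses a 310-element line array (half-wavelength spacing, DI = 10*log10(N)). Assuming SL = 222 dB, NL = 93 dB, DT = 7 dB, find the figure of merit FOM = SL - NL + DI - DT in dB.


Step 1: DI = 10*log10(310) = 24.91 dB
Step 2: FOM = SL - NL + DI - DT = 222 - 93 + 24.91 - 7 = 146.91

146.91 dB


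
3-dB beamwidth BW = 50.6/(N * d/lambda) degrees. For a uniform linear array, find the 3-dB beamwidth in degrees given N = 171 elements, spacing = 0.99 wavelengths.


BW = 50.6 / (171 * 0.99) = 50.6 / 169.29 = 0.3

0.3 deg


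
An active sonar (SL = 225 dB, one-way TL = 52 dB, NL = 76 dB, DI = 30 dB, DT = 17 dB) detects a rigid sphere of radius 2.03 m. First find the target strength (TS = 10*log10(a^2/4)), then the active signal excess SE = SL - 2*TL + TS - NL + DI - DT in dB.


Step 1: TS = 10*log10(2.03^2/4) = 0.13 dB
Step 2: SE = SL - 2*TL + TS - NL + DI - DT = 225 - 2*52 + (0.13) - 76 + 30 - 17 = 58.13

58.13 dB


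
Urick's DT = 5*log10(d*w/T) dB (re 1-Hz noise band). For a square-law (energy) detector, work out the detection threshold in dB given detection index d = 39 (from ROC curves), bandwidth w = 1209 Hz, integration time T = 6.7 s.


19.24 dB


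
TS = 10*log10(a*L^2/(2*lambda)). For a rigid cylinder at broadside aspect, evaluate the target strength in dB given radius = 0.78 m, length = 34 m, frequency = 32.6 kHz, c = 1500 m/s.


lambda = 1500/32600 = 0.04601 m
TS = 10*log10(0.78*34^2/(2*0.04601)) = 39.91

39.91 dB


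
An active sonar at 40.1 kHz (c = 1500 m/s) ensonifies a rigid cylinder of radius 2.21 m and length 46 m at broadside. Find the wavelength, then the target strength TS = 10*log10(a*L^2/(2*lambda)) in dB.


Step 1: lambda = c/f = 1500/40100 = 0.03741 m
Step 2: TS = 10*log10(a*L^2/(2*lambda)) = 10*log10(2.21*46^2/(2*0.03741)) = 47.96

47.96 dB


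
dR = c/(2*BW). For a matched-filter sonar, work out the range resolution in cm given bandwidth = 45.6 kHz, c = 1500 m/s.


dR = c/(2*BW) = 1500 / (2 * 45.6e3) = 0.0164 m = 1.64 cm

1.64 cm


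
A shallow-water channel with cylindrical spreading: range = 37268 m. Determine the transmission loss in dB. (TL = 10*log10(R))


TL = 10*log10(37268) = 45.71

45.71 dB


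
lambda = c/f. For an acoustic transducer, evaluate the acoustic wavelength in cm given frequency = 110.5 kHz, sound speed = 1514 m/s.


lambda = c/f = 1514 / 110500 = 0.0137 m = 1.37 cm

1.37 cm


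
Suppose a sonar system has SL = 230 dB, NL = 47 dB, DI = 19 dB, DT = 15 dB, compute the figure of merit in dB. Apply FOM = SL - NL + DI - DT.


187 dB


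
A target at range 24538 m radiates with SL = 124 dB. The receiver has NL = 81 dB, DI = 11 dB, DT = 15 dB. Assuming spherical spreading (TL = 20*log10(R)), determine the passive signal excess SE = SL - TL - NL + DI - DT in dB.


Step 1: TL = 20*log10(24538) = 87.8 dB
Step 2: SE = 124 - 87.8 - 81 + 11 - 15 = -48.8

-48.8 dB


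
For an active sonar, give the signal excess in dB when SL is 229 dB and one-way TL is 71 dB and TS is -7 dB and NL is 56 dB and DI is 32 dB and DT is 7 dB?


49 dB


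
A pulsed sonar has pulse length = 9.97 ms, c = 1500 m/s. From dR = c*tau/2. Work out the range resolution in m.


dR = c*tau/2 = 1500 * 9.97e-3 / 2 = 7.4775

7.4775 m


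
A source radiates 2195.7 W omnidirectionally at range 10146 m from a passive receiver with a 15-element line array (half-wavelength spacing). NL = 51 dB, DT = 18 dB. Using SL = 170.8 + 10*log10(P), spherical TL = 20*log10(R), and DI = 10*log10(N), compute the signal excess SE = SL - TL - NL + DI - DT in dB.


Step 1: SL = 170.8 + 10*log10(2195.7) = 204.22 dB
Step 2: TL = 20*log10(10146) = 80.13 dB
Step 3: DI = 10*log10(15) = 11.76 dB
Step 4: SE = SL - TL - NL + DI - DT = 204.22 - 80.13 - 51 + 11.76 - 18 = 66.85

66.85 dB


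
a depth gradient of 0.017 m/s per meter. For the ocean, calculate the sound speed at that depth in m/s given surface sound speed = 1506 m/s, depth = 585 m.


1515.945 m/s


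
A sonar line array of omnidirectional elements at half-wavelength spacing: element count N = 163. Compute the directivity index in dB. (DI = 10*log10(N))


DI = 10*log10(163) = 22.12

22.12 dB


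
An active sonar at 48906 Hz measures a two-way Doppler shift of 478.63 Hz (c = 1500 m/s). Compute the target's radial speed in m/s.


7.34 m/s


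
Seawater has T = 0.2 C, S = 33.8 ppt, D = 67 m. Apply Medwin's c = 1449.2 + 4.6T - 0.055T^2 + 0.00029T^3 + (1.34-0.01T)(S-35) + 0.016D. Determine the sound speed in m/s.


c = 1449.2 + 4.6*0.2 - 0.055*0.2^2 + 0.00029*0.2^3 + (1.34 - 0.01*0.2)*(33.8 - 35) + 0.016*67 = 1449.58

1449.58 m/s


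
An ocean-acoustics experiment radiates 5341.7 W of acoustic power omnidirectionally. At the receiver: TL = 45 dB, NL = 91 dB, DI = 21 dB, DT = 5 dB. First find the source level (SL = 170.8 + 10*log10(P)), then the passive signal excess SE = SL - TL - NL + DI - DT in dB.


Step 1: SL = 170.8 + 10*log10(5341.7) = 208.08 dB
Step 2: SE = SL - TL - NL + DI - DT = 208.08 - 45 - 91 + 21 - 5 = 88.08

88.08 dB


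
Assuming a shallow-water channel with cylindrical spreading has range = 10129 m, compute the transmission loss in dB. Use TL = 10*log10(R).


TL = 10*log10(10129) = 40.06

40.06 dB


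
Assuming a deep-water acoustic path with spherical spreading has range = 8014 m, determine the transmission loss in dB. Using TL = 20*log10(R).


TL = 20*log10(8014) = 78.08

78.08 dB


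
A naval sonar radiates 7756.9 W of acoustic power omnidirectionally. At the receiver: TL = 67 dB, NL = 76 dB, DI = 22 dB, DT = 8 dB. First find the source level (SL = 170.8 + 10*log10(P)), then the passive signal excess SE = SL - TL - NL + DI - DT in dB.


Step 1: SL = 170.8 + 10*log10(7756.9) = 209.7 dB
Step 2: SE = SL - TL - NL + DI - DT = 209.7 - 67 - 76 + 22 - 8 = 80.7

80.7 dB


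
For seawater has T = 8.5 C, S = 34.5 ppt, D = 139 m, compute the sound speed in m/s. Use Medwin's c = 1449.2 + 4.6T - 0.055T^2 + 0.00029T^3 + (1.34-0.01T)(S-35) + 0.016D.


c = 1449.2 + 4.6*8.5 - 0.055*8.5^2 + 0.00029*8.5^3 + (1.34 - 0.01*8.5)*(34.5 - 35) + 0.016*139 = 1486.1

1486.1 m/s


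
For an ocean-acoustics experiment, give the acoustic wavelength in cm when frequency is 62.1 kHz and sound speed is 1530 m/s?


lambda = c/f = 1530 / 62100 = 0.0246 m = 2.46 cm

2.46 cm


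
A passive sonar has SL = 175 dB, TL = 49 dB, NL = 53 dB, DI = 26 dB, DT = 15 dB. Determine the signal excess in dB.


SE = SL - TL - NL + DI - DT = 175 - 49 - 53 + 26 - 15 = 84

84 dB


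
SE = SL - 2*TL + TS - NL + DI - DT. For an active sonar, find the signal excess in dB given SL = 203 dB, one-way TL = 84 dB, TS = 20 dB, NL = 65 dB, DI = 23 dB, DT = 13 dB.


SE = SL - 2*TL + TS - NL + DI - DT = 203 - 2*84 + (20) - 65 + 23 - 13 = 0

0 dB


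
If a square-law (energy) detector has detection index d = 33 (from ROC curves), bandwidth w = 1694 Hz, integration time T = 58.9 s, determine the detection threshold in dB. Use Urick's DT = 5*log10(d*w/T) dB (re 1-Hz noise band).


DT = 5*log10(d*w/T) = 5*log10(33 * 1694 / 58.9) = 5*log10(949.1) = 14.89

14.89 dB


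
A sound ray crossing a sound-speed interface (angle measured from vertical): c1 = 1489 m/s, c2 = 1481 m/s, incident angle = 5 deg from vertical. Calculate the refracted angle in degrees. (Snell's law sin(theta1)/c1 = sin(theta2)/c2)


sin(theta2) = (c2/c1)*sin(theta1) = (1481/1489)*sin(5 deg) = 0.08669
theta2 = arcsin(0.08669) = 4.97

4.97 deg


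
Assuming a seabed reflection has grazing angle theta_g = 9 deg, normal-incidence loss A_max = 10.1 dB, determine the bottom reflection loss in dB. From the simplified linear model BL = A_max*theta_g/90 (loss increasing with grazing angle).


1.01 dB


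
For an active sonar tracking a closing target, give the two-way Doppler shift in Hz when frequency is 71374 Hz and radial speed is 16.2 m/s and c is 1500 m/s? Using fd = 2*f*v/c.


fd = 2*f*v/c = 2 * 71374 * 16.2 / 1500 = 1541.68

1541.68 Hz


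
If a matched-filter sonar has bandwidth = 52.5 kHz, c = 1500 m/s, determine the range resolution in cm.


1.43 cm


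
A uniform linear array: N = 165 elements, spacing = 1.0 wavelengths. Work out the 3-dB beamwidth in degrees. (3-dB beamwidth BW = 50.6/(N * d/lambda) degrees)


BW = 50.6 / (165 * 1.0) = 50.6 / 165.0 = 0.31

0.31 deg


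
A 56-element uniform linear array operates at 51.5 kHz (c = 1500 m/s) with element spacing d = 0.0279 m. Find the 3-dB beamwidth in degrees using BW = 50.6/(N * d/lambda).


0.94 deg


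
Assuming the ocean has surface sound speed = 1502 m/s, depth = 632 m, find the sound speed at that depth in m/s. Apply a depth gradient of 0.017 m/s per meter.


1512.744 m/s


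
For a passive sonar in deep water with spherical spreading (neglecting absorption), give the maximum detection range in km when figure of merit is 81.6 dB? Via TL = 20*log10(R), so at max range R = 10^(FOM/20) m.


At max range FOM = TL, so 20*log10(R) = 81.6
R = 10^(81.6/20) = 12022.64 m = 12.02 km

12.02 km


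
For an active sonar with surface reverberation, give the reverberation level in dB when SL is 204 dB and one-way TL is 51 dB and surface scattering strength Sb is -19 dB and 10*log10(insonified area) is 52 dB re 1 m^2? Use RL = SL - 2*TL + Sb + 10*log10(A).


135 dB


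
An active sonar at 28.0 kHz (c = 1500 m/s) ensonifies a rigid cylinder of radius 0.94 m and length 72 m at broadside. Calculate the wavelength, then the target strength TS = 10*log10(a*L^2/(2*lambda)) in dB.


Step 1: lambda = c/f = 1500/28000 = 0.05357 m
Step 2: TS = 10*log10(a*L^2/(2*lambda)) = 10*log10(0.94*72^2/(2*0.05357)) = 46.58

46.58 dB


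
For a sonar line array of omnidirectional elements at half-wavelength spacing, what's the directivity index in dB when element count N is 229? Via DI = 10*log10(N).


DI = 10*log10(229) = 23.6

23.6 dB


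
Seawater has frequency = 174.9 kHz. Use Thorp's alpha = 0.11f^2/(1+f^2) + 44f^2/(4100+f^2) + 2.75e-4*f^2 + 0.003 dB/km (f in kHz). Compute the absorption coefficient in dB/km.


f^2 = 30590.01
alpha = 0.11*30590.01/(1+30590.01) + 44*30590.01/(4100+30590.01) + 2.75e-4*30590.01 + 0.003 = 47.325

47.325 dB/km


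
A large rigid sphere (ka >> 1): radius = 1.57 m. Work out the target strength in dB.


TS = 10*log10(1.57^2 / 4) = 10*log10(0.616225) = -2.1

-2.1 dB


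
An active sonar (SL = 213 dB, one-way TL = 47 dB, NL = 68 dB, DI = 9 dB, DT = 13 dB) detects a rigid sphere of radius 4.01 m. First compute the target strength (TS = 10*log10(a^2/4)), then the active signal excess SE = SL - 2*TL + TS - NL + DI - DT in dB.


Step 1: TS = 10*log10(4.01^2/4) = 6.04 dB
Step 2: SE = SL - 2*TL + TS - NL + DI - DT = 213 - 2*47 + (6.04) - 68 + 9 - 13 = 53.04

53.04 dB


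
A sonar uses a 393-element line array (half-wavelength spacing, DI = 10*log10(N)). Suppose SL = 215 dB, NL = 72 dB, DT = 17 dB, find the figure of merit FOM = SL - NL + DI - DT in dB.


Step 1: DI = 10*log10(393) = 25.94 dB
Step 2: FOM = SL - NL + DI - DT = 215 - 72 + 25.94 - 17 = 151.94

151.94 dB


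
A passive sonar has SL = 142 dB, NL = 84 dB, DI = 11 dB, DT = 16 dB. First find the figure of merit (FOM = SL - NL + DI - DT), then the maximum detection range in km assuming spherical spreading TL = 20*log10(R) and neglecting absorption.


Step 1: FOM = SL - NL + DI - DT = 142 - 84 + 11 - 16 = 53 dB
Step 2: at max range FOM = TL = 20*log10(R), so R = 10^(53/20) = 446.68 m = 0.45 km

0.45 km


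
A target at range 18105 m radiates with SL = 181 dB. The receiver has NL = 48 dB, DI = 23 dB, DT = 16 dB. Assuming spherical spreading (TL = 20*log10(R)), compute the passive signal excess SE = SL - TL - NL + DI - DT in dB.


54.84 dB


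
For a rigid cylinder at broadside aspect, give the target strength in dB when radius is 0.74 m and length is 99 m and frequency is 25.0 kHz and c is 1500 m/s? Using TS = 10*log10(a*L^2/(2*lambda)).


47.81 dB


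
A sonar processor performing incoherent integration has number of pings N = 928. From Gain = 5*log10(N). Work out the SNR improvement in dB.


Gain = 5*log10(928) = 14.84

14.84 dB


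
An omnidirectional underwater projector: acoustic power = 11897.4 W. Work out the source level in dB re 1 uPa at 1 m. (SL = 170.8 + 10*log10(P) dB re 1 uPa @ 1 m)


SL = 170.8 + 10*log10(11897.4) = 170.8 + 40.75 = 211.55

211.55 dB


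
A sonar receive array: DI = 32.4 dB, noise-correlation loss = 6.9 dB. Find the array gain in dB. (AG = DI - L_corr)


AG = DI - L_corr = 32.4 - 6.9 = 25.5

25.5 dB


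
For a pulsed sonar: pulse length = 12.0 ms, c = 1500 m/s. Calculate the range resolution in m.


dR = c*tau/2 = 1500 * 12.0e-3 / 2 = 9.0

9.0 m


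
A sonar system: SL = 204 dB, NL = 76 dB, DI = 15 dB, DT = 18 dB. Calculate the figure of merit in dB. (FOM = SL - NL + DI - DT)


125 dB


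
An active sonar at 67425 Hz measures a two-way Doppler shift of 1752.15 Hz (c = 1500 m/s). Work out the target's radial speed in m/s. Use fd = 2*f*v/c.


From fd = 2*f*v/c, v = c*fd/(2*f) = 1500 * 1752.15 / (2*67425) = 19.49

19.49 m/s


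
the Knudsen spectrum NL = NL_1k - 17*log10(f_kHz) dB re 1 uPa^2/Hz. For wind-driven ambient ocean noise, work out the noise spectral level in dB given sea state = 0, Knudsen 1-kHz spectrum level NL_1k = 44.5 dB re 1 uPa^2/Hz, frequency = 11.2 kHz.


NL = NL_1k - 17*log10(f_kHz) = 44.5 - 17*log10(11.2) = 44.5 - (17.84) = 26.66

26.66 dB


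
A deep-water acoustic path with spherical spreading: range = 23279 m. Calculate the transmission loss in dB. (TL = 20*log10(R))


TL = 20*log10(23279) = 87.34

87.34 dB


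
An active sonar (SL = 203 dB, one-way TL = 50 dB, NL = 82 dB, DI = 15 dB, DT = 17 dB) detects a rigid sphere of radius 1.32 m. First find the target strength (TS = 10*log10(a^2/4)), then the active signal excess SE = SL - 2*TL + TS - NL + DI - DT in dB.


Step 1: TS = 10*log10(1.32^2/4) = -3.61 dB
Step 2: SE = SL - 2*TL + TS - NL + DI - DT = 203 - 2*50 + (-3.61) - 82 + 15 - 17 = 15.39

15.39 dB


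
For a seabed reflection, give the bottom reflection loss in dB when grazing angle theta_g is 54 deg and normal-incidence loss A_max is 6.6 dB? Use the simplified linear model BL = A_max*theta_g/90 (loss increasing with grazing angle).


BL = A_max * theta_g / 90 = 6.6 * 54 / 90 = 3.96

3.96 dB


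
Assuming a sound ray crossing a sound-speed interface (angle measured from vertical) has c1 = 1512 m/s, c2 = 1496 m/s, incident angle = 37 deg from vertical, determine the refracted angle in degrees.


36.54 deg


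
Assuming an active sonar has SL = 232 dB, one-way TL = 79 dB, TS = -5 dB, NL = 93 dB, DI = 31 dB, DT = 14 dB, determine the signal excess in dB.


SE = SL - 2*TL + TS - NL + DI - DT = 232 - 2*79 + (-5) - 93 + 31 - 14 = -7

-7 dB


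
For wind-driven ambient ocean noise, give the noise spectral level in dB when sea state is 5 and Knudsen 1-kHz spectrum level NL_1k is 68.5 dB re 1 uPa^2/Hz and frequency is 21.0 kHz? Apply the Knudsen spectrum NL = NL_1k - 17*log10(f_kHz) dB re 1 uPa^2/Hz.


46.02 dB
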